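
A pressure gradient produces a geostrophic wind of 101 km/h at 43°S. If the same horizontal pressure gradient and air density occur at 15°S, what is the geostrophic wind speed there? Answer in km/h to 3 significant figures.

With the same pressure gradient and density, V_g ∝ 1/f ∝ 1/sin φ.
V₂ = V₁ · sin φ₁ / sin φ₂ = 101 × sin 43° / sin 15°
V₂ = 101 × 0.6820/0.2588 = 266 km/h

266 km/h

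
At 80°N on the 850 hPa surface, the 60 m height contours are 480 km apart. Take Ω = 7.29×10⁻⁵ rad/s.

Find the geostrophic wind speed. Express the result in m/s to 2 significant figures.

Coriolis parameter at 80°N:
f = 2Ω sin φ = 2 × 7.29×10⁻⁵ × sin 80° = 1.44×10⁻⁴ s⁻¹
Height gradient: |∂Z/∂n| = 60 m / 480000 m = 1.25×10⁻⁴
On a pressure surface, geostrophic balance gives V_g = (g/f)|∂Z/∂n|:
V_g = 9.81 × 1.25×10⁻⁴ / 1.44×10⁻⁴ = 8.54 m/s

8.5 m/s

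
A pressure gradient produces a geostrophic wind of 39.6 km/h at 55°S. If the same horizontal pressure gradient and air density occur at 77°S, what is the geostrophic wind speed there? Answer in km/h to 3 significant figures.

With the same pressure gradient and density, V_g ∝ 1/f ∝ 1/sin φ.
V₂ = V₁ · sin φ₁ / sin φ₂ = 39.6 × sin 55° / sin 77°
V₂ = 39.6 × 0.8192/0.9744 = 33.3 km/h

33.3 km/h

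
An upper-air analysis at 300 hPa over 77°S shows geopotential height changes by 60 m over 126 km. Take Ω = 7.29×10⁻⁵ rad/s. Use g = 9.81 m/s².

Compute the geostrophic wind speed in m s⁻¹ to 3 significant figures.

32.9 m s⁻¹

Coriolis parameter at 77°S:
f = 2Ω sin φ = 2 × 7.29×10⁻⁵ × sin 77° = 1.42×10⁻⁴ s⁻¹
Height gradient: |∂Z/∂n| = 60 m / 126000 m = 4.76×10⁻⁴
On a pressure surface, geostrophic balance gives V_g = (g/f)|∂Z/∂n|:
V_g = 9.81 × 4.76×10⁻⁴ / 1.42×10⁻⁴ = 32.9 m/s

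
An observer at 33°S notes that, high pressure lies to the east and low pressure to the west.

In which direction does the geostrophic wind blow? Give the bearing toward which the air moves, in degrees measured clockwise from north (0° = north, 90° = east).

The pressure-gradient force points toward the west (bearing 270°).
Geostrophic balance: in the Southern Hemisphere the Coriolis force deflects motion to the left, so the geostrophic wind blows 90° to the left of the pressure-gradient force (low pressure on the right).
Rotating 270° by 90° counterclockwise gives 180° — the wind blows toward the south.

180°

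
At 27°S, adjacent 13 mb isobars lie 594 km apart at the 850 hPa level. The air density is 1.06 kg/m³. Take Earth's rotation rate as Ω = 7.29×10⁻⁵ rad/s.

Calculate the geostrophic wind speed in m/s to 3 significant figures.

Coriolis parameter at 27°S:
f = 2Ω sin φ = 2 × 7.29×10⁻⁵ × sin 27° = 6.62×10⁻⁵ s⁻¹
Pressure gradient: |∂P/∂n| = 1300 Pa / 594000 m = 2.19×10⁻³ Pa/m
Geostrophic balance (pressure-gradient force = Coriolis force):
V_g = (1/(fρ)) |∂P/∂n| = 2.19×10⁻³ / (6.62×10⁻⁵ × 1.06) = 31.2 m/s

31.2 m/s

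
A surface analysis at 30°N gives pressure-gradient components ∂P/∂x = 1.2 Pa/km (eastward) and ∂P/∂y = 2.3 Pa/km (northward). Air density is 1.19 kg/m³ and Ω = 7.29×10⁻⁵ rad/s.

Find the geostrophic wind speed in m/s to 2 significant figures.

30 m/s

Coriolis parameter at 30°N:
f = 2Ω sin φ = 2 × 7.29×10⁻⁵ × sin 30° = 7.29×10⁻⁵ s⁻¹
Component geostrophic relations (x east, y north):
u_g = −(1/(fρ)) ∂P/∂y,  v_g = (1/(fρ)) ∂P/∂x
u_g = −(2.3×10⁻³)/(7.29×10⁻⁵ × 1.19) = −26.5 m/s;  v_g = (1.2×10⁻³)/(7.29×10⁻⁵ × 1.19) = 13.8 m/s
|V_g| = √(u_g² + v_g²) = 29.9 m/s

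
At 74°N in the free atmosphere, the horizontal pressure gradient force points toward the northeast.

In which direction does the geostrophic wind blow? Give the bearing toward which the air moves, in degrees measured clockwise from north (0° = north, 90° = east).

The pressure-gradient force points toward the northeast (bearing 045°).
Geostrophic balance: in the Northern Hemisphere the Coriolis force deflects motion to the right, so the geostrophic wind blows 90° to the right of the pressure-gradient force (low pressure on the left).
Rotating 045° by 90° clockwise gives 135° — the wind blows toward the southeast.

135°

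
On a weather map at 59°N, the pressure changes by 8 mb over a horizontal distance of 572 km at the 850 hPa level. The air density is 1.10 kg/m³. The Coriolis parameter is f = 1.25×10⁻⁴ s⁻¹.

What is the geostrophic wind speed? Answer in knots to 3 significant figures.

19.8 knots

Pressure gradient: |∂P/∂n| = 800 Pa / 572000 m = 1.40×10⁻³ Pa/m
Geostrophic balance (pressure-gradient force = Coriolis force):
V_g = (1/(fρ)) |∂P/∂n| = 1.40×10⁻³ / (1.25×10⁻⁴ × 1.10) = 10.2 m/s
Converting: 10.2 m/s × 1.944 = 19.8 knots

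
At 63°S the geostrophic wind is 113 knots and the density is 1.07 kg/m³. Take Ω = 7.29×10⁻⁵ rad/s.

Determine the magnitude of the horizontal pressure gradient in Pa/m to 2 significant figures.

8.1×10⁻³ Pa/m

Coriolis parameter at 63°S:
f = 2Ω sin φ = 2 × 7.29×10⁻⁵ × sin 63° = 1.30×10⁻⁴ s⁻¹
Wind speed in SI: 113 knots = 58.1 m/s
Geostrophic balance rearranged: |∂P/∂n| = f ρ V_g
|∂P/∂n| = 1.30×10⁻⁴ × 1.07 × 58.1 = 8.08×10⁻³ Pa/m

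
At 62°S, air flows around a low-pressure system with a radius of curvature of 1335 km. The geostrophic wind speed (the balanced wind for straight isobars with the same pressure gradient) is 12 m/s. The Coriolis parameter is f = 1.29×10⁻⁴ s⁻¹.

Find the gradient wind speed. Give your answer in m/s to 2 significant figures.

Around a low, centrifugal force acts outward with Coriolis, so pressure-gradient force balances both:
(1/ρ)|∂P/∂n| = fV + V²/R  →  V² + fR·V − fR·V_g = 0
With fR = 1.29×10⁻⁴ × 1335×10³ m = 172 m/s:
V = [−fR + √((fR)² + 4 fR V_g)]/2 = [−172 + √(172² + 4×172×12)]/2 = 11.3 m/s
Subgeostrophic (V < V_g = 12 m/s), as expected around a low.

11 m/s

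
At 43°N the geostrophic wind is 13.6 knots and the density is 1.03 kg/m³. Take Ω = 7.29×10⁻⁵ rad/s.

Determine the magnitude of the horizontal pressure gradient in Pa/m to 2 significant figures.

7.2×10⁻⁴ Pa/m

Coriolis parameter at 43°N:
f = 2Ω sin φ = 2 × 7.29×10⁻⁵ × sin 43° = 9.94×10⁻⁵ s⁻¹
Wind speed in SI: 13.6 knots = 7.00 m/s
Geostrophic balance rearranged: |∂P/∂n| = f ρ V_g
|∂P/∂n| = 9.94×10⁻⁵ × 1.03 × 7.00 = 7.17×10⁻⁴ Pa/m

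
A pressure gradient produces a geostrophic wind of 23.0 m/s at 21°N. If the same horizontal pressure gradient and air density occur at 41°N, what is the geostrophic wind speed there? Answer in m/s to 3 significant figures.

12.6 m/s

With the same pressure gradient and density, V_g ∝ 1/f ∝ 1/sin φ.
V₂ = V₁ · sin φ₁ / sin φ₂ = 23.0 × sin 21° / sin 41°
V₂ = 23.0 × 0.3584/0.6561 = 12.6 m/s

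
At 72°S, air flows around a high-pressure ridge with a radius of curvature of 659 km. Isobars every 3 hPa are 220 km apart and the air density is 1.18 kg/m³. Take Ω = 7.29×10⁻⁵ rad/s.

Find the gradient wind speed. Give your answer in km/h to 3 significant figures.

Coriolis parameter at 72°S:
f = 2Ω sin φ = 2 × 7.29×10⁻⁵ × sin 72° = 1.39×10⁻⁴ s⁻¹
Pressure gradient: |∂P/∂n| = 300 Pa / 220000 m = 1.36×10⁻³ Pa/m
Geostrophic speed: V_g = |∂P/∂n|/(fρ) = 1.36×10⁻³/(1.39×10⁻⁴ × 1.18) = 8.33 m/s
Around a high, pressure-gradient force acts outward with centrifugal, so Coriolis balances both:
fV = (1/ρ)|∂P/∂n| + V²/R  →  V² − fR·V + fR·V_g = 0
With fR = 1.39×10⁻⁴ × 659×10³ m = 91.4 m/s:
V = [fR − √((fR)² − 4 fR V_g)]/2 = [91.4 − √(91.4² − 4×91.4×8.33)]/2 = 9.28 m/s
Supergeostrophic (V > V_g = 8.33 m/s), as expected around a high.
Converting: 9.28 m/s × 3.6 = 33.4 km/h

33.4 km/h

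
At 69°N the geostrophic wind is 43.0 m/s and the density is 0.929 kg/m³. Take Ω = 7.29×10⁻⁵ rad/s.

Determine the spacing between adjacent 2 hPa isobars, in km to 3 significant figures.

36.8 km

Coriolis parameter at 69°N:
f = 2Ω sin φ = 2 × 7.29×10⁻⁵ × sin 69° = 1.36×10⁻⁴ s⁻¹
Geostrophic balance rearranged: |∂P/∂n| = f ρ V_g
|∂P/∂n| = 1.36×10⁻⁴ × 0.929 × 43.0 = 5.44×10⁻³ Pa/m
Isobar spacing: Δn = ΔP/|∂P/∂n| = 200 Pa / 5.44×10⁻³ Pa/m = 36782 m ≈ 36.8 km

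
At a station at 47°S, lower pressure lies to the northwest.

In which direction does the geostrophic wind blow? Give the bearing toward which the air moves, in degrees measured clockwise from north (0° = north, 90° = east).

The pressure-gradient force points toward the northwest (bearing 315°).
Geostrophic balance: in the Southern Hemisphere the Coriolis force deflects motion to the left, so the geostrophic wind blows 90° to the left of the pressure-gradient force (low pressure on the right).
Rotating 315° by 90° counterclockwise gives 225° — the wind blows toward the southwest.

225°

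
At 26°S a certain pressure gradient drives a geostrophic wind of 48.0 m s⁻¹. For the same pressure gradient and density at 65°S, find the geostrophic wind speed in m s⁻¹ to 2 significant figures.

With the same pressure gradient and density, V_g ∝ 1/f ∝ 1/sin φ.
V₂ = V₁ · sin φ₁ / sin φ₂ = 48.0 × sin 26° / sin 65°
V₂ = 48.0 × 0.4384/0.9063 = 23 m s⁻¹

23 m s⁻¹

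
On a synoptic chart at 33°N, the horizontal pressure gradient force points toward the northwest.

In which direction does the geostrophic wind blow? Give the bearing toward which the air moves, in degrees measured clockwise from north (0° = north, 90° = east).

045°

The pressure-gradient force points toward the northwest (bearing 315°).
Geostrophic balance: in the Northern Hemisphere the Coriolis force deflects motion to the right, so the geostrophic wind blows 90° to the right of the pressure-gradient force (low pressure on the left).
Rotating 315° by 90° clockwise gives 045° — the wind blows toward the northeast.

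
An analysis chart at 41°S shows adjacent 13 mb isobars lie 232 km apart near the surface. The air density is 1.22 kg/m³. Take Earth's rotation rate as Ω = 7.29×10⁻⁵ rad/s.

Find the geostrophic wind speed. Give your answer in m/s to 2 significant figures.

Coriolis parameter at 41°S:
f = 2Ω sin φ = 2 × 7.29×10⁻⁵ × sin 41° = 9.57×10⁻⁵ s⁻¹
Pressure gradient: |∂P/∂n| = 1300 Pa / 232000 m = 5.60×10⁻³ Pa/m
Geostrophic balance (pressure-gradient force = Coriolis force):
V_g = (1/(fρ)) |∂P/∂n| = 5.60×10⁻³ / (9.57×10⁻⁵ × 1.22) = 48.0 m/s

48 m/s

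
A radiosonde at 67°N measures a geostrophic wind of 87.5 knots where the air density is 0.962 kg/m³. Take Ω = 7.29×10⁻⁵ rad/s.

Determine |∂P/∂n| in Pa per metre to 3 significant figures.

Coriolis parameter at 67°N:
f = 2Ω sin φ = 2 × 7.29×10⁻⁵ × sin 67° = 1.34×10⁻⁴ s⁻¹
Wind speed in SI: 87.5 knots = 45.0 m/s
Geostrophic balance rearranged: |∂P/∂n| = f ρ V_g
|∂P/∂n| = 1.34×10⁻⁴ × 0.962 × 45.0 = 5.81×10⁻³ Pa/m

5.81×10⁻³ Pa/m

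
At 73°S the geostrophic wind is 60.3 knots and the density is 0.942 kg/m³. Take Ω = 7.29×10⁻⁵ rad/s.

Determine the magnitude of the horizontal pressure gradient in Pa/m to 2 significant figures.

Coriolis parameter at 73°S:
f = 2Ω sin φ = 2 × 7.29×10⁻⁵ × sin 73° = 1.39×10⁻⁴ s⁻¹
Wind speed in SI: 60.3 knots = 31.0 m/s
Geostrophic balance rearranged: |∂P/∂n| = f ρ V_g
|∂P/∂n| = 1.39×10⁻⁴ × 0.942 × 31.0 = 4.07×10⁻³ Pa/m

4.1×10⁻³ Pa/m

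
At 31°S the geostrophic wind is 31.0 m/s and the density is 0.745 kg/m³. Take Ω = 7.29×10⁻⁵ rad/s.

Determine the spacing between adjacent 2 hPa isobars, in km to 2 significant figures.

Coriolis parameter at 31°S:
f = 2Ω sin φ = 2 × 7.29×10⁻⁵ × sin 31° = 7.51×10⁻⁵ s⁻¹
Geostrophic balance rearranged: |∂P/∂n| = f ρ V_g
|∂P/∂n| = 7.51×10⁻⁵ × 0.745 × 31.0 = 1.73×10⁻³ Pa/m
Isobar spacing: Δn = ΔP/|∂P/∂n| = 200 Pa / 1.73×10⁻³ Pa/m = 115323 m ≈ 120 km

120 km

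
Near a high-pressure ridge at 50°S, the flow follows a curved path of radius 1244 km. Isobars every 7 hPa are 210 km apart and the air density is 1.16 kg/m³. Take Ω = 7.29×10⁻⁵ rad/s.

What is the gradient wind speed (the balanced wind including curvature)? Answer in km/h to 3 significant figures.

123 km/h

Coriolis parameter at 50°S:
f = 2Ω sin φ = 2 × 7.29×10⁻⁵ × sin 50° = 1.12×10⁻⁴ s⁻¹
Pressure gradient: |∂P/∂n| = 700 Pa / 210000 m = 3.33×10⁻³ Pa/m
Geostrophic speed: V_g = |∂P/∂n|/(fρ) = 3.33×10⁻³/(1.12×10⁻⁴ × 1.16) = 25.7 m/s
Around a high, pressure-gradient force acts outward with centrifugal, so Coriolis balances both:
fV = (1/ρ)|∂P/∂n| + V²/R  →  V² − fR·V + fR·V_g = 0
With fR = 1.12×10⁻⁴ × 1244×10³ m = 139 m/s:
V = [fR − √((fR)² − 4 fR V_g)]/2 = [139 − √(139² − 4×139×25.7)]/2 = 34.1 m/s
Supergeostrophic (V > V_g = 25.7 m/s), as expected around a high.
Converting: 34.1 m/s × 3.6 = 123 km/h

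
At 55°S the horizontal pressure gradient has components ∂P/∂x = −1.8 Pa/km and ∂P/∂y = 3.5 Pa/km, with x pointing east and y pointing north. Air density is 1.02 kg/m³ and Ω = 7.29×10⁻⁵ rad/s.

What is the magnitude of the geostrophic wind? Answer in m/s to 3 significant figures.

32.3 m/s

Coriolis parameter at 55°S:
f = 2Ω sin φ = 2 × 7.29×10⁻⁵ × sin 55° = 1.19×10⁻⁴ s⁻¹
In the Southern Hemisphere f is negative: f = −1.19×10⁻⁴ s⁻¹.
Component geostrophic relations (x east, y north):
u_g = −(1/(fρ)) ∂P/∂y,  v_g = (1/(fρ)) ∂P/∂x
u_g = −(3.5×10⁻³)/(−1.19×10⁻⁴ × 1.02) = 28.7 m/s;  v_g = (−1.8×10⁻³)/(−1.19×10⁻⁴ × 1.02) = 14.8 m/s
|V_g| = √(u_g² + v_g²) = 32.3 m/s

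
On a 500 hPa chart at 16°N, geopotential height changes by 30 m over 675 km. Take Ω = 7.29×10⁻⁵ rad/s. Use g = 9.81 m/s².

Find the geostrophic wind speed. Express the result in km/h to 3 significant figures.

Coriolis parameter at 16°N:
f = 2Ω sin φ = 2 × 7.29×10⁻⁵ × sin 16° = 4.02×10⁻⁵ s⁻¹
Height gradient: |∂Z/∂n| = 30 m / 675000 m = 4.44×10⁻⁵
On a pressure surface, geostrophic balance gives V_g = (g/f)|∂Z/∂n|:
V_g = 9.81 × 4.44×10⁻⁵ / 4.02×10⁻⁵ = 10.8 m/s
Converting: 10.8 m/s × 3.6 = 39.1 km/h

39.1 km/h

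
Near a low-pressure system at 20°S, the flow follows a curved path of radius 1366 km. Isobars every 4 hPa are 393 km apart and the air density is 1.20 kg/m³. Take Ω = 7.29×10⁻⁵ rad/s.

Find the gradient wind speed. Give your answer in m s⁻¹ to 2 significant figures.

14 m s⁻¹

Coriolis parameter at 20°S:
f = 2Ω sin φ = 2 × 7.29×10⁻⁵ × sin 20° = 4.99×10⁻⁵ s⁻¹
Pressure gradient: |∂P/∂n| = 400 Pa / 393000 m = 1.02×10⁻³ Pa/m
Geostrophic speed: V_g = |∂P/∂n|/(fρ) = 1.02×10⁻³/(4.99×10⁻⁵ × 1.20) = 17.0 m/s
Around a low, centrifugal force acts outward with Coriolis, so pressure-gradient force balances both:
(1/ρ)|∂P/∂n| = fV + V²/R  →  V² + fR·V − fR·V_g = 0
With fR = 4.99×10⁻⁵ × 1366×10³ m = 68.1 m/s:
V = [−fR + √((fR)² + 4 fR V_g)]/2 = [−68.1 + √(68.1² + 4×68.1×17)]/2 = 14.1 m/s
Subgeostrophic (V < V_g = 17 m/s), as expected around a low.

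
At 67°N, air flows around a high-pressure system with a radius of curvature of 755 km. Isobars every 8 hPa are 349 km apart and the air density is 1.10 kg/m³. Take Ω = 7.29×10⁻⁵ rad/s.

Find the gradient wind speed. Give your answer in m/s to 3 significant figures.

19.1 m/s

Coriolis parameter at 67°N:
f = 2Ω sin φ = 2 × 7.29×10⁻⁵ × sin 67° = 1.34×10⁻⁴ s⁻¹
Pressure gradient: |∂P/∂n| = 800 Pa / 349000 m = 2.29×10⁻³ Pa/m
Geostrophic speed: V_g = |∂P/∂n|/(fρ) = 2.29×10⁻³/(1.34×10⁻⁴ × 1.10) = 15.5 m/s
Around a high, pressure-gradient force acts outward with centrifugal, so Coriolis balances both:
fV = (1/ρ)|∂P/∂n| + V²/R  →  V² − fR·V + fR·V_g = 0
With fR = 1.34×10⁻⁴ × 755×10³ m = 101 m/s:
V = [fR − √((fR)² − 4 fR V_g)]/2 = [101 − √(101² − 4×101×15.5)]/2 = 19.1 m/s
Supergeostrophic (V > V_g = 15.5 m/s), as expected around a high.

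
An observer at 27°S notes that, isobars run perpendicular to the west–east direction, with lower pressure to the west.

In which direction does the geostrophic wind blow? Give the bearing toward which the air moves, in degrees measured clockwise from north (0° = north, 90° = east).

The pressure-gradient force points toward the west (bearing 270°).
Geostrophic balance: in the Southern Hemisphere the Coriolis force deflects motion to the left, so the geostrophic wind blows 90° to the left of the pressure-gradient force (low pressure on the right).
Rotating 270° by 90° counterclockwise gives 180° — the wind blows toward the south.

180°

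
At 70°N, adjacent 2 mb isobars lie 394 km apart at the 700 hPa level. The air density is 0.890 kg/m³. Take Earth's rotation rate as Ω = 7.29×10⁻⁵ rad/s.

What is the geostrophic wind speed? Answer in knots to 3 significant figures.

Coriolis parameter at 70°N:
f = 2Ω sin φ = 2 × 7.29×10⁻⁵ × sin 70° = 1.37×10⁻⁴ s⁻¹
Pressure gradient: |∂P/∂n| = 200 Pa / 394000 m = 5.08×10⁻⁴ Pa/m
Geostrophic balance (pressure-gradient force = Coriolis force):
V_g = (1/(fρ)) |∂P/∂n| = 5.08×10⁻⁴ / (1.37×10⁻⁴ × 0.890) = 4.16 m/s
Converting: 4.16 m/s × 1.944 = 8.09 knots

8.09 knots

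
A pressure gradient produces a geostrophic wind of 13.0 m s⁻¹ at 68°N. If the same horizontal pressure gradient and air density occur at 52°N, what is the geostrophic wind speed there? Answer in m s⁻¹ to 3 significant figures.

15.3 m s⁻¹

With the same pressure gradient and density, V_g ∝ 1/f ∝ 1/sin φ.
V₂ = V₁ · sin φ₁ / sin φ₂ = 13.0 × sin 68° / sin 52°
V₂ = 13.0 × 0.9272/0.7880 = 15.3 m s⁻¹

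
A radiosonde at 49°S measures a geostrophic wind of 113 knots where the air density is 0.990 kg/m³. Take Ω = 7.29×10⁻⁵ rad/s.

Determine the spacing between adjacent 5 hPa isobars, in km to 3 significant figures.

79.0 km

Coriolis parameter at 49°S:
f = 2Ω sin φ = 2 × 7.29×10⁻⁵ × sin 49° = 1.10×10⁻⁴ s⁻¹
Wind speed in SI: 113 knots = 58.1 m/s
Geostrophic balance rearranged: |∂P/∂n| = f ρ V_g
|∂P/∂n| = 1.10×10⁻⁴ × 0.990 × 58.1 = 6.33×10⁻³ Pa/m
Isobar spacing: Δn = ΔP/|∂P/∂n| = 500 Pa / 6.33×10⁻³ Pa/m = 78955 m ≈ 79.0 km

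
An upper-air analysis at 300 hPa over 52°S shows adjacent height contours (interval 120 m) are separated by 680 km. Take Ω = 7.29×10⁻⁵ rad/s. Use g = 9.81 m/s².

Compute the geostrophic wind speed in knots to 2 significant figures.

29 knots

Coriolis parameter at 52°S:
f = 2Ω sin φ = 2 × 7.29×10⁻⁵ × sin 52° = 1.15×10⁻⁴ s⁻¹
Height gradient: |∂Z/∂n| = 120 m / 680000 m = 1.76×10⁻⁴
On a pressure surface, geostrophic balance gives V_g = (g/f)|∂Z/∂n|:
V_g = 9.81 × 1.76×10⁻⁴ / 1.15×10⁻⁴ = 15.1 m/s
Converting: 15.1 m/s × 1.944 = 29 knots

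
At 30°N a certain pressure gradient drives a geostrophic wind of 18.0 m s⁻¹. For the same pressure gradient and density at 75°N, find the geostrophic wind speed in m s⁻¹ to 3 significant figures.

With the same pressure gradient and density, V_g ∝ 1/f ∝ 1/sin φ.
V₂ = V₁ · sin φ₁ / sin φ₂ = 18.0 × sin 30° / sin 75°
V₂ = 18.0 × 0.5000/0.9659 = 9.32 m s⁻¹

9.32 m s⁻¹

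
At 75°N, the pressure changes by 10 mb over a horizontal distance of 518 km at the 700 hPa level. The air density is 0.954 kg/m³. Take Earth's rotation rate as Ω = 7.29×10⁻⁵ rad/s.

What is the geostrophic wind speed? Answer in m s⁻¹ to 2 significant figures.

Coriolis parameter at 75°N:
f = 2Ω sin φ = 2 × 7.29×10⁻⁵ × sin 75° = 1.41×10⁻⁴ s⁻¹
Pressure gradient: |∂P/∂n| = 1000 Pa / 518000 m = 1.93×10⁻³ Pa/m
Geostrophic balance (pressure-gradient force = Coriolis force):
V_g = (1/(fρ)) |∂P/∂n| = 1.93×10⁻³ / (1.41×10⁻⁴ × 0.954) = 14.4 m/s

14 m s⁻¹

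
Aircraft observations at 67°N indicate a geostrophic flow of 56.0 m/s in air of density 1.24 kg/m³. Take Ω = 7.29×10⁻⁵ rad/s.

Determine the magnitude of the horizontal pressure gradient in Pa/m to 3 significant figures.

Coriolis parameter at 67°N:
f = 2Ω sin φ = 2 × 7.29×10⁻⁵ × sin 67° = 1.34×10⁻⁴ s⁻¹
Geostrophic balance rearranged: |∂P/∂n| = f ρ V_g
|∂P/∂n| = 1.34×10⁻⁴ × 1.24 × 56.0 = 9.32×10⁻³ Pa/m

9.32×10⁻³ Pa/m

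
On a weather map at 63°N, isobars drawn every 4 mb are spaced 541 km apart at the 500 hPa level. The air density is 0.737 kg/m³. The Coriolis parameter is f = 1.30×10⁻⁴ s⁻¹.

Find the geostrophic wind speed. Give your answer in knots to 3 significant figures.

Pressure gradient: |∂P/∂n| = 400 Pa / 541000 m = 7.39×10⁻⁴ Pa/m
Geostrophic balance (pressure-gradient force = Coriolis force):
V_g = (1/(fρ)) |∂P/∂n| = 7.39×10⁻⁴ / (1.30×10⁻⁴ × 0.737) = 7.72 m/s
Converting: 7.72 m/s × 1.944 = 15.0 knots

15.0 knots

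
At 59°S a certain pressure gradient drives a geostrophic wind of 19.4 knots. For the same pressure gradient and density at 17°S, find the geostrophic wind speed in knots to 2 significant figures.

With the same pressure gradient and density, V_g ∝ 1/f ∝ 1/sin φ.
V₂ = V₁ · sin φ₁ / sin φ₂ = 19.4 × sin 59° / sin 17°
V₂ = 19.4 × 0.8572/0.2924 = 57 knots

57 knots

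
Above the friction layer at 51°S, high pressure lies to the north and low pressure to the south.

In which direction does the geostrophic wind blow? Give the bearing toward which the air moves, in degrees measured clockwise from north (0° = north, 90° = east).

The pressure-gradient force points toward the south (bearing 180°).
Geostrophic balance: in the Southern Hemisphere the Coriolis force deflects motion to the left, so the geostrophic wind blows 90° to the left of the pressure-gradient force (low pressure on the right).
Rotating 180° by 90° counterclockwise gives 090° — the wind blows toward the east.

090°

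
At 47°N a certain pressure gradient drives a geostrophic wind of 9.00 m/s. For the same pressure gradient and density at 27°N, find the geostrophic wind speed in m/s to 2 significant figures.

14 m/s

With the same pressure gradient and density, V_g ∝ 1/f ∝ 1/sin φ.
V₂ = V₁ · sin φ₁ / sin φ₂ = 9.00 × sin 47° / sin 27°
V₂ = 9.00 × 0.7314/0.4540 = 14 m/s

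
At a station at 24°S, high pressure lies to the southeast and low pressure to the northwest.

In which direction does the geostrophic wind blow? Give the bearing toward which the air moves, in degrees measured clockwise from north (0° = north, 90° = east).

The pressure-gradient force points toward the northwest (bearing 315°).
Geostrophic balance: in the Southern Hemisphere the Coriolis force deflects motion to the left, so the geostrophic wind blows 90° to the left of the pressure-gradient force (low pressure on the right).
Rotating 315° by 90° counterclockwise gives 225° — the wind blows toward the southwest.

225°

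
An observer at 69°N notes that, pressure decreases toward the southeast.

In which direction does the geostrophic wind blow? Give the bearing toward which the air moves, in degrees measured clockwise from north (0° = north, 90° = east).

The pressure-gradient force points toward the southeast (bearing 135°).
Geostrophic balance: in the Northern Hemisphere the Coriolis force deflects motion to the right, so the geostrophic wind blows 90° to the right of the pressure-gradient force (low pressure on the left).
Rotating 135° by 90° clockwise gives 225° — the wind blows toward the southwest.

225°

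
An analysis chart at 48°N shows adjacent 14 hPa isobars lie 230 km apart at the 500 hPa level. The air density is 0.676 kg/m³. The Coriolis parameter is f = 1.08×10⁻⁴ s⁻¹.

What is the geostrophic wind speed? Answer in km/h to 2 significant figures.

300 km/h

Pressure gradient: |∂P/∂n| = 1400 Pa / 230000 m = 6.09×10⁻³ Pa/m
Geostrophic balance (pressure-gradient force = Coriolis force):
V_g = (1/(fρ)) |∂P/∂n| = 6.09×10⁻³ / (1.08×10⁻⁴ × 0.676) = 83.4 m/s
Converting: 83.4 m/s × 3.6 = 300 km/h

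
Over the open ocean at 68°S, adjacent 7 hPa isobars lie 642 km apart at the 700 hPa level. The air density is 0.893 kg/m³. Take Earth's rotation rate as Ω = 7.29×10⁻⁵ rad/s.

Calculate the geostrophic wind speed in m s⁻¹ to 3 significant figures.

9.03 m s⁻¹

Coriolis parameter at 68°S:
f = 2Ω sin φ = 2 × 7.29×10⁻⁵ × sin 68° = 1.35×10⁻⁴ s⁻¹
Pressure gradient: |∂P/∂n| = 700 Pa / 642000 m = 1.09×10⁻³ Pa/m
Geostrophic balance (pressure-gradient force = Coriolis force):
V_g = (1/(fρ)) |∂P/∂n| = 1.09×10⁻³ / (1.35×10⁻⁴ × 0.893) = 9.03 m/s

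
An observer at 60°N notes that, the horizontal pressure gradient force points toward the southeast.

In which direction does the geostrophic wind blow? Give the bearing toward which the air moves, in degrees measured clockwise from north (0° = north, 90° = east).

The pressure-gradient force points toward the southeast (bearing 135°).
Geostrophic balance: in the Northern Hemisphere the Coriolis force deflects motion to the right, so the geostrophic wind blows 90° to the right of the pressure-gradient force (low pressure on the left).
Rotating 135° by 90° clockwise gives 225° — the wind blows toward the southwest.

225°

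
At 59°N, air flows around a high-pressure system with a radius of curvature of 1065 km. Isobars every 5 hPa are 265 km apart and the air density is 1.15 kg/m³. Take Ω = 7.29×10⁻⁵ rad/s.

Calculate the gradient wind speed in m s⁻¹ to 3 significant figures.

14.8 m s⁻¹

Coriolis parameter at 59°N:
f = 2Ω sin φ = 2 × 7.29×10⁻⁵ × sin 59° = 1.25×10⁻⁴ s⁻¹
Pressure gradient: |∂P/∂n| = 500 Pa / 265000 m = 1.89×10⁻³ Pa/m
Geostrophic speed: V_g = |∂P/∂n|/(fρ) = 1.89×10⁻³/(1.25×10⁻⁴ × 1.15) = 13.1 m/s
Around a high, pressure-gradient force acts outward with centrifugal, so Coriolis balances both:
fV = (1/ρ)|∂P/∂n| + V²/R  →  V² − fR·V + fR·V_g = 0
With fR = 1.25×10⁻⁴ × 1065×10³ m = 133 m/s:
V = [fR − √((fR)² − 4 fR V_g)]/2 = [133 − √(133² − 4×133×13.1)]/2 = 14.8 m/s
Supergeostrophic (V > V_g = 13.1 m/s), as expected around a high.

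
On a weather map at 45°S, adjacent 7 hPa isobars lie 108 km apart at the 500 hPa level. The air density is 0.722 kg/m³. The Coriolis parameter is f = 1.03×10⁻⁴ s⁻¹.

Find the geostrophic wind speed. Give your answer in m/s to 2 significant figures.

87 m/s

Pressure gradient: |∂P/∂n| = 700 Pa / 108000 m = 6.48×10⁻³ Pa/m
Geostrophic balance (pressure-gradient force = Coriolis force):
V_g = (1/(fρ)) |∂P/∂n| = 6.48×10⁻³ / (1.03×10⁻⁴ × 0.722) = 87.2 m/s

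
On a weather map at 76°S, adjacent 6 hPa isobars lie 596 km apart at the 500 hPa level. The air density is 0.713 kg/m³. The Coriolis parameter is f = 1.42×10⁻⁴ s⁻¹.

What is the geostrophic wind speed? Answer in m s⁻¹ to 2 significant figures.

Pressure gradient: |∂P/∂n| = 600 Pa / 596000 m = 1.01×10⁻³ Pa/m
Geostrophic balance (pressure-gradient force = Coriolis force):
V_g = (1/(fρ)) |∂P/∂n| = 1.01×10⁻³ / (1.42×10⁻⁴ × 0.713) = 9.94 m/s

9.9 m s⁻¹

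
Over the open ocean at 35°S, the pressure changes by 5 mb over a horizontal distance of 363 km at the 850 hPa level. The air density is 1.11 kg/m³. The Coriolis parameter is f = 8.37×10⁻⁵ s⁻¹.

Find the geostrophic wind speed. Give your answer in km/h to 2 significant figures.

53 km/h

Pressure gradient: |∂P/∂n| = 500 Pa / 363000 m = 1.38×10⁻³ Pa/m
Geostrophic balance (pressure-gradient force = Coriolis force):
V_g = (1/(fρ)) |∂P/∂n| = 1.38×10⁻³ / (8.37×10⁻⁵ × 1.11) = 14.8 m/s
Converting: 14.8 m/s × 3.6 = 53 km/h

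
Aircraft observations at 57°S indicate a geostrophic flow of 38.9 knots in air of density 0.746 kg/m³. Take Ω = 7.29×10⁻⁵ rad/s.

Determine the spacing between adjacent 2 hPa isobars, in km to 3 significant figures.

Coriolis parameter at 57°S:
f = 2Ω sin φ = 2 × 7.29×10⁻⁵ × sin 57° = 1.22×10⁻⁴ s⁻¹
Wind speed in SI: 38.9 knots = 20.0 m/s
Geostrophic balance rearranged: |∂P/∂n| = f ρ V_g
|∂P/∂n| = 1.22×10⁻⁴ × 0.746 × 20.0 = 1.83×10⁻³ Pa/m
Isobar spacing: Δn = ΔP/|∂P/∂n| = 200 Pa / 1.83×10⁻³ Pa/m = 109561 m ≈ 110 km

110 km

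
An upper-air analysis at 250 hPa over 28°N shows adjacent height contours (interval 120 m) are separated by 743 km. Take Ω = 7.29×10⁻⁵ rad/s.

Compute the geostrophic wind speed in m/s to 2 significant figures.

23 m/s

Coriolis parameter at 28°N:
f = 2Ω sin φ = 2 × 7.29×10⁻⁵ × sin 28° = 6.84×10⁻⁵ s⁻¹
Height gradient: |∂Z/∂n| = 120 m / 743000 m = 1.62×10⁻⁴
On a pressure surface, geostrophic balance gives V_g = (g/f)|∂Z/∂n|:
V_g = 9.81 × 1.62×10⁻⁴ / 6.84×10⁻⁵ = 23.1 m/s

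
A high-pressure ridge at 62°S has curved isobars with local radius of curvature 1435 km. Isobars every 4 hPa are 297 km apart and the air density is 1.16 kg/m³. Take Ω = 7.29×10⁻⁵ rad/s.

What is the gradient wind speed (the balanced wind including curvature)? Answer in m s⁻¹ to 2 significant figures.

9.5 m s⁻¹

Coriolis parameter at 62°S:
f = 2Ω sin φ = 2 × 7.29×10⁻⁵ × sin 62° = 1.29×10⁻⁴ s⁻¹
Pressure gradient: |∂P/∂n| = 400 Pa / 297000 m = 1.35×10⁻³ Pa/m
Geostrophic speed: V_g = |∂P/∂n|/(fρ) = 1.35×10⁻³/(1.29×10⁻⁴ × 1.16) = 9.02 m/s
Around a high, pressure-gradient force acts outward with centrifugal, so Coriolis balances both:
fV = (1/ρ)|∂P/∂n| + V²/R  →  V² − fR·V + fR·V_g = 0
With fR = 1.29×10⁻⁴ × 1435×10³ m = 185 m/s:
V = [fR − √((fR)² − 4 fR V_g)]/2 = [185 − √(185² − 4×185×9.02)]/2 = 9.51 m/s
Supergeostrophic (V > V_g = 9.02 m/s), as expected around a high.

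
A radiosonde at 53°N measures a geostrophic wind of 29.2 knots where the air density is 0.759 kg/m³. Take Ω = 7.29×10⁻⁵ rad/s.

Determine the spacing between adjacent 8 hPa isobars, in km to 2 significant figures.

600 km

Coriolis parameter at 53°N:
f = 2Ω sin φ = 2 × 7.29×10⁻⁵ × sin 53° = 1.16×10⁻⁴ s⁻¹
Wind speed in SI: 29.2 knots = 15.0 m/s
Geostrophic balance rearranged: |∂P/∂n| = f ρ V_g
|∂P/∂n| = 1.16×10⁻⁴ × 0.759 × 15.0 = 1.33×10⁻³ Pa/m
Isobar spacing: Δn = ΔP/|∂P/∂n| = 800 Pa / 1.33×10⁻³ Pa/m = 602589 m ≈ 600 km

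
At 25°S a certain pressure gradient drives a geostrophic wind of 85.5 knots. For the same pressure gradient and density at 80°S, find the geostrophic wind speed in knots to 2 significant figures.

With the same pressure gradient and density, V_g ∝ 1/f ∝ 1/sin φ.
V₂ = V₁ · sin φ₁ / sin φ₂ = 85.5 × sin 25° / sin 80°
V₂ = 85.5 × 0.4226/0.9848 = 37 knots

37 knots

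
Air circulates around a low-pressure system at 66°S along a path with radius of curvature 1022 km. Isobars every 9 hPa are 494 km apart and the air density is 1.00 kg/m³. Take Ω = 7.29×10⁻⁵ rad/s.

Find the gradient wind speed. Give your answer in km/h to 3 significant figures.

45.1 km/h

Coriolis parameter at 66°S:
f = 2Ω sin φ = 2 × 7.29×10⁻⁵ × sin 66° = 1.33×10⁻⁴ s⁻¹
Pressure gradient: |∂P/∂n| = 900 Pa / 494000 m = 1.82×10⁻³ Pa/m
Geostrophic speed: V_g = |∂P/∂n|/(fρ) = 1.82×10⁻³/(1.33×10⁻⁴ × 1.00) = 13.7 m/s
Around a low, centrifugal force acts outward with Coriolis, so pressure-gradient force balances both:
(1/ρ)|∂P/∂n| = fV + V²/R  →  V² + fR·V − fR·V_g = 0
With fR = 1.33×10⁻⁴ × 1022×10³ m = 136 m/s:
V = [−fR + √((fR)² + 4 fR V_g)]/2 = [−136 + √(136² + 4×136×13.7)]/2 = 12.5 m/s
Subgeostrophic (V < V_g = 13.7 m/s), as expected around a low.
Converting: 12.5 m/s × 3.6 = 45.1 km/h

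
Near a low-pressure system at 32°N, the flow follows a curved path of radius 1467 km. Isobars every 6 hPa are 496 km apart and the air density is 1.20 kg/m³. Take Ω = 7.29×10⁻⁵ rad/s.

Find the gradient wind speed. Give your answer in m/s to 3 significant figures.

11.8 m/s

Coriolis parameter at 32°N:
f = 2Ω sin φ = 2 × 7.29×10⁻⁵ × sin 32° = 7.73×10⁻⁵ s⁻¹
Pressure gradient: |∂P/∂n| = 600 Pa / 496000 m = 1.21×10⁻³ Pa/m
Geostrophic speed: V_g = |∂P/∂n|/(fρ) = 1.21×10⁻³/(7.73×10⁻⁵ × 1.20) = 13.0 m/s
Around a low, centrifugal force acts outward with Coriolis, so pressure-gradient force balances both:
(1/ρ)|∂P/∂n| = fV + V²/R  →  V² + fR·V − fR·V_g = 0
With fR = 7.73×10⁻⁵ × 1467×10³ m = 113 m/s:
V = [−fR + √((fR)² + 4 fR V_g)]/2 = [−113 + √(113² + 4×113×13)]/2 = 11.8 m/s
Subgeostrophic (V < V_g = 13 m/s), as expected around a low.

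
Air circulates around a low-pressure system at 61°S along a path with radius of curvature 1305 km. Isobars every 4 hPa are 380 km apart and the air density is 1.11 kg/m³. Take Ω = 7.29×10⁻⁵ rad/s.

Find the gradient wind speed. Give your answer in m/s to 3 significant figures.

Coriolis parameter at 61°S:
f = 2Ω sin φ = 2 × 7.29×10⁻⁵ × sin 61° = 1.28×10⁻⁴ s⁻¹
Pressure gradient: |∂P/∂n| = 400 Pa / 380000 m = 1.05×10⁻³ Pa/m
Geostrophic speed: V_g = |∂P/∂n|/(fρ) = 1.05×10⁻³/(1.28×10⁻⁴ × 1.11) = 7.44 m/s
Around a low, centrifugal force acts outward with Coriolis, so pressure-gradient force balances both:
(1/ρ)|∂P/∂n| = fV + V²/R  →  V² + fR·V − fR·V_g = 0
With fR = 1.28×10⁻⁴ × 1305×10³ m = 166 m/s:
V = [−fR + √((fR)² + 4 fR V_g)]/2 = [−166 + √(166² + 4×166×7.44)]/2 = 7.13 m/s
Subgeostrophic (V < V_g = 7.44 m/s), as expected around a low.

7.13 m/s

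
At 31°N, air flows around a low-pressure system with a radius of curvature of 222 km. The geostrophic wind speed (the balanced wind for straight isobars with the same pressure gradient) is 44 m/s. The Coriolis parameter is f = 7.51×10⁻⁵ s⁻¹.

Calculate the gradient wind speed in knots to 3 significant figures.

38.9 knots

Around a low, centrifugal force acts outward with Coriolis, so pressure-gradient force balances both:
(1/ρ)|∂P/∂n| = fV + V²/R  →  V² + fR·V − fR·V_g = 0
With fR = 7.51×10⁻⁵ × 222×10³ m = 16.7 m/s:
V = [−fR + √((fR)² + 4 fR V_g)]/2 = [−16.7 + √(16.7² + 4×16.7×44)]/2 = 20 m/s
Subgeostrophic (V < V_g = 44 m/s), as expected around a low.
Converting: 20 m/s × 1.944 = 38.9 knots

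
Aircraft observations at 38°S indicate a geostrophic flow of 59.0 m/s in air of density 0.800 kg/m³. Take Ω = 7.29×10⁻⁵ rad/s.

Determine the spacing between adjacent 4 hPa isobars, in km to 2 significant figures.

Coriolis parameter at 38°S:
f = 2Ω sin φ = 2 × 7.29×10⁻⁵ × sin 38° = 8.98×10⁻⁵ s⁻¹
Geostrophic balance rearranged: |∂P/∂n| = f ρ V_g
|∂P/∂n| = 8.98×10⁻⁵ × 0.800 × 59.0 = 4.24×10⁻³ Pa/m
Isobar spacing: Δn = ΔP/|∂P/∂n| = 400 Pa / 4.24×10⁻³ Pa/m = 94410 m ≈ 94 km

94 km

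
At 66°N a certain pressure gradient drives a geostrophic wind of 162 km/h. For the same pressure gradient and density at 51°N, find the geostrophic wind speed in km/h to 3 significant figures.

With the same pressure gradient and density, V_g ∝ 1/f ∝ 1/sin φ.
V₂ = V₁ · sin φ₁ / sin φ₂ = 162 × sin 66° / sin 51°
V₂ = 162 × 0.9135/0.7771 = 190 km/h

190 km/h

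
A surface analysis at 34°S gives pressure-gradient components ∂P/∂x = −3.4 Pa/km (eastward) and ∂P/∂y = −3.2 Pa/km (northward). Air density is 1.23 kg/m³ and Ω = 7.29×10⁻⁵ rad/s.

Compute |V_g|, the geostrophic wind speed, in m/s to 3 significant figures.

46.6 m/s

Coriolis parameter at 34°S:
f = 2Ω sin φ = 2 × 7.29×10⁻⁵ × sin 34° = 8.15×10⁻⁵ s⁻¹
In the Southern Hemisphere f is negative: f = −8.15×10⁻⁵ s⁻¹.
Component geostrophic relations (x east, y north):
u_g = −(1/(fρ)) ∂P/∂y,  v_g = (1/(fρ)) ∂P/∂x
u_g = −(−3.2×10⁻³)/(−8.15×10⁻⁵ × 1.23) = −31.9 m/s;  v_g = (−3.4×10⁻³)/(−8.15×10⁻⁵ × 1.23) = 33.9 m/s
|V_g| = √(u_g² + v_g²) = 46.6 m/s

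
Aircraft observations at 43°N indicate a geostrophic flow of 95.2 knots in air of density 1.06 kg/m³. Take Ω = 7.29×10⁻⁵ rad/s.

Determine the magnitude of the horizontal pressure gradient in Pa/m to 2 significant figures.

5.2×10⁻³ Pa/m

Coriolis parameter at 43°N:
f = 2Ω sin φ = 2 × 7.29×10⁻⁵ × sin 43° = 9.94×10⁻⁵ s⁻¹
Wind speed in SI: 95.2 knots = 49.0 m/s
Geostrophic balance rearranged: |∂P/∂n| = f ρ V_g
|∂P/∂n| = 9.94×10⁻⁵ × 1.06 × 49.0 = 5.16×10⁻³ Pa/m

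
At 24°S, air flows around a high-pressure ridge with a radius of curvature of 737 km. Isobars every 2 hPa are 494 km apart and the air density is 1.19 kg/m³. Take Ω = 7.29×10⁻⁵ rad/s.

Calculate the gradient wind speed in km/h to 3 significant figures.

24.5 km/h

Coriolis parameter at 24°S:
f = 2Ω sin φ = 2 × 7.29×10⁻⁵ × sin 24° = 5.93×10⁻⁵ s⁻¹
Pressure gradient: |∂P/∂n| = 200 Pa / 494000 m = 4.05×10⁻⁴ Pa/m
Geostrophic speed: V_g = |∂P/∂n|/(fρ) = 4.05×10⁻⁴/(5.93×10⁻⁵ × 1.19) = 5.74 m/s
Around a high, pressure-gradient force acts outward with centrifugal, so Coriolis balances both:
fV = (1/ρ)|∂P/∂n| + V²/R  →  V² − fR·V + fR·V_g = 0
With fR = 5.93×10⁻⁵ × 737×10³ m = 43.7 m/s:
V = [fR − √((fR)² − 4 fR V_g)]/2 = [43.7 − √(43.7² − 4×43.7×5.74)]/2 = 6.79 m/s
Supergeostrophic (V > V_g = 5.74 m/s), as expected around a high.
Converting: 6.79 m/s × 3.6 = 24.5 km/h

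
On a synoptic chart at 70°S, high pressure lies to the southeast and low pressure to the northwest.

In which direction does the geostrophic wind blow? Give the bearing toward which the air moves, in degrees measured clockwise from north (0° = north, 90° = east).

The pressure-gradient force points toward the northwest (bearing 315°).
Geostrophic balance: in the Southern Hemisphere the Coriolis force deflects motion to the left, so the geostrophic wind blows 90° to the left of the pressure-gradient force (low pressure on the right).
Rotating 315° by 90° counterclockwise gives 225° — the wind blows toward the southwest.

225°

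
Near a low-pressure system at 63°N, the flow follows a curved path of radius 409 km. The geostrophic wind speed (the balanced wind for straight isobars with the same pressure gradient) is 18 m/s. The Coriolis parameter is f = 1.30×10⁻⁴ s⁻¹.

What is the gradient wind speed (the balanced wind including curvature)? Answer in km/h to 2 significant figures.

Around a low, centrifugal force acts outward with Coriolis, so pressure-gradient force balances both:
(1/ρ)|∂P/∂n| = fV + V²/R  →  V² + fR·V − fR·V_g = 0
With fR = 1.30×10⁻⁴ × 409×10³ m = 53.2 m/s:
V = [−fR + √((fR)² + 4 fR V_g)]/2 = [−53.2 + √(53.2² + 4×53.2×18)]/2 = 14.2 m/s
Subgeostrophic (V < V_g = 18 m/s), as expected around a low.
Converting: 14.2 m/s × 3.6 = 51 km/h

51 km/h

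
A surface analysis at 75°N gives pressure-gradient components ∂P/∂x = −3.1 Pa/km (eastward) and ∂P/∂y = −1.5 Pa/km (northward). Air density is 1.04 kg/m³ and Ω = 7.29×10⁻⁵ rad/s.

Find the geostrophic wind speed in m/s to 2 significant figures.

Coriolis parameter at 75°N:
f = 2Ω sin φ = 2 × 7.29×10⁻⁵ × sin 75° = 1.41×10⁻⁴ s⁻¹
Component geostrophic relations (x east, y north):
u_g = −(1/(fρ)) ∂P/∂y,  v_g = (1/(fρ)) ∂P/∂x
u_g = −(−1.5×10⁻³)/(1.41×10⁻⁴ × 1.04) = 10.2 m/s;  v_g = (−3.1×10⁻³)/(1.41×10⁻⁴ × 1.04) = −21.2 m/s
|V_g| = √(u_g² + v_g²) = 23.5 m/s

24 m/s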